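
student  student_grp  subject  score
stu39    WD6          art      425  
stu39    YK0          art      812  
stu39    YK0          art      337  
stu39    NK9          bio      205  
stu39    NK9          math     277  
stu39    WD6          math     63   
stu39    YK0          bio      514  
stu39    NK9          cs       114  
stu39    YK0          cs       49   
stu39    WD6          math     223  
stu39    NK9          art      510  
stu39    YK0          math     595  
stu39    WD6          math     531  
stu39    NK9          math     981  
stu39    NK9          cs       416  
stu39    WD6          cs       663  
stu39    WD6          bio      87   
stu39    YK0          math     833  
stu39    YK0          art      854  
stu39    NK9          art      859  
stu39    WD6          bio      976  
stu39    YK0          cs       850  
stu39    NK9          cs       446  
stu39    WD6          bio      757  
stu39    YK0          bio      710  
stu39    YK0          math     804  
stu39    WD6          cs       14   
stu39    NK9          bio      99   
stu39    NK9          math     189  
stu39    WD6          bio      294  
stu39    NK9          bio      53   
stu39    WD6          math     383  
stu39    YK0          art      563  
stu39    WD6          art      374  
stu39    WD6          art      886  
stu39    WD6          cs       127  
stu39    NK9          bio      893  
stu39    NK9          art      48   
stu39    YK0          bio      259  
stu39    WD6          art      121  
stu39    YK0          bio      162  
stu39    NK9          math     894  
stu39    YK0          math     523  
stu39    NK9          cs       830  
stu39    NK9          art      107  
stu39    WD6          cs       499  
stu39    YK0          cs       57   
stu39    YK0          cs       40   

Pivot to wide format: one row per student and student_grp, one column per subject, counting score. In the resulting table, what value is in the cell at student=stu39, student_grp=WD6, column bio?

Rows with student=stu39, student_grp=WD6 and subject=bio: score values are 87, 976, 757, 294.
4 rows match — count = 4.

4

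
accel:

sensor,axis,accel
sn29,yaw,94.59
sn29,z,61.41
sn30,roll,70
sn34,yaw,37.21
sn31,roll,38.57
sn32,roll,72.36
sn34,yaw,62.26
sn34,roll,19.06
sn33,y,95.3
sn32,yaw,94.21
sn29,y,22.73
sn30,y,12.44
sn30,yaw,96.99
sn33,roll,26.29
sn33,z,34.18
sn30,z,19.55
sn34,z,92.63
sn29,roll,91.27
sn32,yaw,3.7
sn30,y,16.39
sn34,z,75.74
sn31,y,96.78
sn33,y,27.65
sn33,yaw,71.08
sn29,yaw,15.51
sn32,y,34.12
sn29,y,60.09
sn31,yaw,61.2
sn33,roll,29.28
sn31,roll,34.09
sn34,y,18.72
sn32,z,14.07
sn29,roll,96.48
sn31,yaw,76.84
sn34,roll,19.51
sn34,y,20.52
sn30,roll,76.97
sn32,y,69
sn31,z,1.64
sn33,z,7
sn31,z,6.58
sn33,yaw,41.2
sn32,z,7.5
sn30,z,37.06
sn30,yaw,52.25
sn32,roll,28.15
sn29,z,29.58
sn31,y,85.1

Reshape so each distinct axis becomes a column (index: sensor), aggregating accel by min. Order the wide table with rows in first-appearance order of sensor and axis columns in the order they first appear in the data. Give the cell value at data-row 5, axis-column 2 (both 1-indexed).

7.5

With rows in first-appearance order of sensor, row 5 is sensor=sn32. axis columns in first-appearance order: yaw, z, roll, y; column 2 is z.
Long rows with sensor=sn32, axis=z: min(14.07, 7.5) = 7.5.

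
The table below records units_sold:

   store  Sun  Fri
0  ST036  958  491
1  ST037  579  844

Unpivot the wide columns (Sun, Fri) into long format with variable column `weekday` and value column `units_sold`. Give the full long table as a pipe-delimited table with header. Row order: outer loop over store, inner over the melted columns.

| store | weekday | units_sold |
| ST036 | Sun | 958 |
| ST036 | Fri | 491 |
| ST037 | Sun | 579 |
| ST037 | Fri | 844 |

Each (store, column) pair becomes one row: 2 × 2 = 4 rows.
For example, (ST036, Sun) → units_sold=958.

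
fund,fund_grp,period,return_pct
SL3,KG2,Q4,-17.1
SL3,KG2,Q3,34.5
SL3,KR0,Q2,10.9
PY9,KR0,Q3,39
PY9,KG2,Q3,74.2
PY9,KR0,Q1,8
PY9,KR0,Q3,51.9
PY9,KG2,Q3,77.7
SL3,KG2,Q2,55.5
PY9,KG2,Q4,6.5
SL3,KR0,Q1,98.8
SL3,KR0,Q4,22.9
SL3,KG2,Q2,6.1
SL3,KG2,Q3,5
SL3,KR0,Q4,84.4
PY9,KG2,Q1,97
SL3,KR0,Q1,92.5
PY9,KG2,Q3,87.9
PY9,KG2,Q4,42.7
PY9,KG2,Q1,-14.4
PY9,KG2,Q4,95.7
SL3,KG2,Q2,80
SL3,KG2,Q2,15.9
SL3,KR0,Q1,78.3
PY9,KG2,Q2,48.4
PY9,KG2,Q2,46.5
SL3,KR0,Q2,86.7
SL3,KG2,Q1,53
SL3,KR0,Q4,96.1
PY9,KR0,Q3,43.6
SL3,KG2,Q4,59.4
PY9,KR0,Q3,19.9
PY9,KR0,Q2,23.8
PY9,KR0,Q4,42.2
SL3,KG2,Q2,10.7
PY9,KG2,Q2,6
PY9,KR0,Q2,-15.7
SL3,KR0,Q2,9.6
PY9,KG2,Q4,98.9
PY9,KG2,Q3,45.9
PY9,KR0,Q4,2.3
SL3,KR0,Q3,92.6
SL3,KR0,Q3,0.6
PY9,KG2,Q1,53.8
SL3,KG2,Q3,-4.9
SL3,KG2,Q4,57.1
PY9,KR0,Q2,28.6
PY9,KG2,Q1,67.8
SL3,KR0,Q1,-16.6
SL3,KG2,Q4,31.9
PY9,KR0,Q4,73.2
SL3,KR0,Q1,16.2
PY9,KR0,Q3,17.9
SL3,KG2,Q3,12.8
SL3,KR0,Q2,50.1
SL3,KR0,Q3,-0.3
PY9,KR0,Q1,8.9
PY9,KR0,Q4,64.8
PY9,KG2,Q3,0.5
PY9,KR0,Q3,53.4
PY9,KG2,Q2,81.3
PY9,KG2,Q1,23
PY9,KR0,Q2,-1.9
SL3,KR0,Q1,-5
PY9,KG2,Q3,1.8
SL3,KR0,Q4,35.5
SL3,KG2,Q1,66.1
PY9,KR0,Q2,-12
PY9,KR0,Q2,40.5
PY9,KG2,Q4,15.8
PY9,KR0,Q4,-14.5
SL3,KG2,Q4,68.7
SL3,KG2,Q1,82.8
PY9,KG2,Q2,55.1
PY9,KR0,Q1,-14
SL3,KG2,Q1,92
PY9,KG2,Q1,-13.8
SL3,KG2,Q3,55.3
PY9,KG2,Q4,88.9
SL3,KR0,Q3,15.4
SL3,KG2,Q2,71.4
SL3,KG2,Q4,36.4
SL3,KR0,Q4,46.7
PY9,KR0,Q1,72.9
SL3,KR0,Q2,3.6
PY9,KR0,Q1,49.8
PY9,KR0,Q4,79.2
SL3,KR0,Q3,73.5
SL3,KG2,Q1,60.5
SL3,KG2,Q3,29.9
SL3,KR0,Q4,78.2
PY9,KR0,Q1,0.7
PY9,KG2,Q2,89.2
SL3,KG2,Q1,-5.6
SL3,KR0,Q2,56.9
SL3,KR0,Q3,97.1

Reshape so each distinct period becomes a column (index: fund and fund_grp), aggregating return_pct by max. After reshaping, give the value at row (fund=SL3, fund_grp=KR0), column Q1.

98.8

Rows with fund=SL3, fund_grp=KR0 and period=Q1: return_pct values are 98.8, 92.5, 78.3, -16.6, 16.2, -5.
max(98.8, 92.5, 78.3, -16.6, 16.2, -5) = 98.8.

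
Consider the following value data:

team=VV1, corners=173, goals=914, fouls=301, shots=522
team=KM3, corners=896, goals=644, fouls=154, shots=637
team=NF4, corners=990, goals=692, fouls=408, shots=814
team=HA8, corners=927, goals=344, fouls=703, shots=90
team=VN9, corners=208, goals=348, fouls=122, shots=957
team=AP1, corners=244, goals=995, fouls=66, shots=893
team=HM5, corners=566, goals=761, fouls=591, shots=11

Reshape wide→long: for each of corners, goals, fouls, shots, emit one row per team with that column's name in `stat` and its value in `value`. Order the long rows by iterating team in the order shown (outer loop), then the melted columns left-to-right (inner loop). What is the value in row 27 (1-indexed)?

591

28 rows total (7 × 4). Row 27: index ⌊(27-1)/4⌋ = 6 into team → HM5; (27-1) mod 4 = 2 into the melted columns → fouls.
So row 27 is (HM5, fouls, 591); value = 591.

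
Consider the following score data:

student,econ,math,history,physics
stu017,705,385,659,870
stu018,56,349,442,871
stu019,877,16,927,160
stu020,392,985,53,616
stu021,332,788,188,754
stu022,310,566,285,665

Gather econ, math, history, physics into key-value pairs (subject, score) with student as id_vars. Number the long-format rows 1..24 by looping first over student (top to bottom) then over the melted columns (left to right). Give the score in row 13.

392

24 rows total (6 × 4). Row 13: index ⌊(13-1)/4⌋ = 3 into student → stu020; (13-1) mod 4 = 0 into the melted columns → econ.
So row 13 is (stu020, econ, 392); score = 392.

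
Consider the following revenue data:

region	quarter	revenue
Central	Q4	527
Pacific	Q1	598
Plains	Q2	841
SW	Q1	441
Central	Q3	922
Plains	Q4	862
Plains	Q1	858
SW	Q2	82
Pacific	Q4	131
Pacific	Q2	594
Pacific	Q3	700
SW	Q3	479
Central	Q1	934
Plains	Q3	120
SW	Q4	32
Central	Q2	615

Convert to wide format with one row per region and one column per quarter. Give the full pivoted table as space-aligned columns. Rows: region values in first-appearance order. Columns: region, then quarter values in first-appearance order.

Columns: region plus the 4 distinct quarter values (Q4, Q1, Q2, Q3).
For example, row Central column Q4 takes revenue=527 from the long row (Central, Q4).

region   Q4   Q1   Q2   Q3 
Central  527  934  615  922
Pacific  131  598  594  700
Plains   862  858  841  120
SW       32   441  82   479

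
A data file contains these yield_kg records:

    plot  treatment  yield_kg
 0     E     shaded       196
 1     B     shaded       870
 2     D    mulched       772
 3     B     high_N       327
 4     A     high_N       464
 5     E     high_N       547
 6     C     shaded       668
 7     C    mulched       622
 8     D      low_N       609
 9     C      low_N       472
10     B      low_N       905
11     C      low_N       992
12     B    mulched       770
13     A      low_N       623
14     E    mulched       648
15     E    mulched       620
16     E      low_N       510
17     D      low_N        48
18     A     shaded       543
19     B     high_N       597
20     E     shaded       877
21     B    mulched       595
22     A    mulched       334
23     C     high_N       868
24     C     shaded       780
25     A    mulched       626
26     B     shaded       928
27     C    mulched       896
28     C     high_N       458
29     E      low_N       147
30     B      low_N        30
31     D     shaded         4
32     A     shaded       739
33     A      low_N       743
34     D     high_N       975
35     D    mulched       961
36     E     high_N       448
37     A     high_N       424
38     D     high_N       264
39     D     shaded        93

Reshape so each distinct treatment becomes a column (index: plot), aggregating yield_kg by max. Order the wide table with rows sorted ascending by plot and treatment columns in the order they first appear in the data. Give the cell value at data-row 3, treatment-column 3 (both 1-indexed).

With rows sorted ascending by plot, row 3 is plot=C. treatment columns in first-appearance order: shaded, mulched, high_N, low_N; column 3 is high_N.
Long rows with plot=C, treatment=high_N: max(868, 458) = 868.

868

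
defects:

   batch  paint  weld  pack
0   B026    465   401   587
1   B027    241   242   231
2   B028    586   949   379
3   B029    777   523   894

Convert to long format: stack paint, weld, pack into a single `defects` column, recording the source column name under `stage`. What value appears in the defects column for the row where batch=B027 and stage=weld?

Unpivoting turns each (batch, wide-column) pair into one long row.
The wide cell at row B027, column weld holds 242, so the long row (B027, weld) has defects=242.

242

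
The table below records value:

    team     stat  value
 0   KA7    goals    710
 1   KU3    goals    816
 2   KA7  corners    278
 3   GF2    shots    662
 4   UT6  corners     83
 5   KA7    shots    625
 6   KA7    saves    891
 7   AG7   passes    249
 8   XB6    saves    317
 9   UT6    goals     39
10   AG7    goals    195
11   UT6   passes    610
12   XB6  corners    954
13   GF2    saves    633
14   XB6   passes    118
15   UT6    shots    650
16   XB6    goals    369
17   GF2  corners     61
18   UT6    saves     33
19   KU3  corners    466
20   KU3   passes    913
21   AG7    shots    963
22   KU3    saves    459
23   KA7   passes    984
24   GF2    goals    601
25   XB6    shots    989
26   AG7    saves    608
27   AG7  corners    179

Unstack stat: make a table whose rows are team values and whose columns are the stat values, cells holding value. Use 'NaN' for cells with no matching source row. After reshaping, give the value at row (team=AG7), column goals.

The long row with team=AG7, stat=goals has value=195.

195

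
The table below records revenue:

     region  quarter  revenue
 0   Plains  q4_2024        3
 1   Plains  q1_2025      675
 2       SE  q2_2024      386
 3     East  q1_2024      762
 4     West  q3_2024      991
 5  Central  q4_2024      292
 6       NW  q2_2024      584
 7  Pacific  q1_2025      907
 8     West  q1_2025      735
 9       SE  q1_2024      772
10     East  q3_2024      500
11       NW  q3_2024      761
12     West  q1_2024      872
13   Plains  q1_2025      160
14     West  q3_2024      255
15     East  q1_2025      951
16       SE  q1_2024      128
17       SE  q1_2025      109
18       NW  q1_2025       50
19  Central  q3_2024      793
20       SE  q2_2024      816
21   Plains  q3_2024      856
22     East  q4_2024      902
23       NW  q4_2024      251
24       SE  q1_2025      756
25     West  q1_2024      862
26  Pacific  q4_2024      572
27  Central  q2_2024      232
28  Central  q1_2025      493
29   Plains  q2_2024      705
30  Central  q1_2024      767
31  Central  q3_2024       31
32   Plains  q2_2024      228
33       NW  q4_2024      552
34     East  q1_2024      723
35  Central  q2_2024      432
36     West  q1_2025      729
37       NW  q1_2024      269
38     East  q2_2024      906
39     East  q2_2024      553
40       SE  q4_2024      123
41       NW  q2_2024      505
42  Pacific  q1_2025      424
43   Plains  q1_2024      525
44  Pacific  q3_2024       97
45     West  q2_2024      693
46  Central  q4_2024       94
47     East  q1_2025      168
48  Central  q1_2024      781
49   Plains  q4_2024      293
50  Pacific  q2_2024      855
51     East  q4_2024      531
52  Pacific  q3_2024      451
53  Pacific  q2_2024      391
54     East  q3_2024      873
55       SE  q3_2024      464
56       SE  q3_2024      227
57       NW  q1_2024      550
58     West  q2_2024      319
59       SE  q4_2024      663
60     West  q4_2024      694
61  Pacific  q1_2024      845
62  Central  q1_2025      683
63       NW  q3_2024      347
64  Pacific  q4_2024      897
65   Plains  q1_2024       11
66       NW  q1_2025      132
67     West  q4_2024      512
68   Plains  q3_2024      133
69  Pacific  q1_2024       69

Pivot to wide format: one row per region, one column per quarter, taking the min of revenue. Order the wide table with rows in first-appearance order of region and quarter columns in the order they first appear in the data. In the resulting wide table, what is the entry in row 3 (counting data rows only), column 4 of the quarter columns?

723

With rows in first-appearance order of region, row 3 is region=East. quarter columns in first-appearance order: q4_2024, q1_2025, q2_2024, q1_2024, q3_2024; column 4 is q1_2024.
Long rows with region=East, quarter=q1_2024: min(762, 723) = 723.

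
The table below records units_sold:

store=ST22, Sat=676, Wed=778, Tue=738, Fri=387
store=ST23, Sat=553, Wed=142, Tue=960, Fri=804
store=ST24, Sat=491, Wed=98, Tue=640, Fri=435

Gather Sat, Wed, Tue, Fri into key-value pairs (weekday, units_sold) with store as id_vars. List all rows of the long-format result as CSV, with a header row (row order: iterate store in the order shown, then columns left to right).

Each (store, column) pair becomes one row: 3 × 4 = 12 rows.
For example, (ST22, Sat) → units_sold=676.

store,weekday,units_sold
ST22,Sat,676
ST22,Wed,778
ST22,Tue,738
ST22,Fri,387
ST23,Sat,553
ST23,Wed,142
ST23,Tue,960
ST23,Fri,804
ST24,Sat,491
ST24,Wed,98
ST24,Tue,640
ST24,Fri,435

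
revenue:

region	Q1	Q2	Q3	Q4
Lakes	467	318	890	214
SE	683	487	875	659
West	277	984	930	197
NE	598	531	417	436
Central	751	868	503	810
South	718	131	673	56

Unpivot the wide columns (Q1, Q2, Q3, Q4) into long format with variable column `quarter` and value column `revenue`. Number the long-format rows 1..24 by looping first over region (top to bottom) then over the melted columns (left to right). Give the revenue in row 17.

751

24 rows total (6 × 4). Row 17: index ⌊(17-1)/4⌋ = 4 into region → Central; (17-1) mod 4 = 0 into the melted columns → Q1.
So row 17 is (Central, Q1, 751); revenue = 751.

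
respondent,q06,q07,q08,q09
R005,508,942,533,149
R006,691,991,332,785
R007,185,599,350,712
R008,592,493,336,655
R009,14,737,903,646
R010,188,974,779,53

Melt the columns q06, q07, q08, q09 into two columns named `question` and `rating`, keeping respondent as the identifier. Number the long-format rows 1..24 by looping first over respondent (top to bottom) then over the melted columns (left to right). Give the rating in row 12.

712

24 rows total (6 × 4). Row 12: index ⌊(12-1)/4⌋ = 2 into respondent → R007; (12-1) mod 4 = 3 into the melted columns → q09.
So row 12 is (R007, q09, 712); rating = 712.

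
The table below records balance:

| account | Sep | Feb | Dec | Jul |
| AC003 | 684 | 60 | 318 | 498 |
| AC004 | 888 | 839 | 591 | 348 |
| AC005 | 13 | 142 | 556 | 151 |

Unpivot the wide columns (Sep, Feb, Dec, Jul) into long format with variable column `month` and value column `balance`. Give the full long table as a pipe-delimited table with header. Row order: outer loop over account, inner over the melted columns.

| account | month | balance |
| AC003 | Sep | 684 |
| AC003 | Feb | 60 |
| AC003 | Dec | 318 |
| AC003 | Jul | 498 |
| AC004 | Sep | 888 |
| AC004 | Feb | 839 |
| AC004 | Dec | 591 |
| AC004 | Jul | 348 |
| AC005 | Sep | 13 |
| AC005 | Feb | 142 |
| AC005 | Dec | 556 |
| AC005 | Jul | 151 |

Each (account, column) pair becomes one row: 3 × 4 = 12 rows.
For example, (AC003, Sep) → balance=684.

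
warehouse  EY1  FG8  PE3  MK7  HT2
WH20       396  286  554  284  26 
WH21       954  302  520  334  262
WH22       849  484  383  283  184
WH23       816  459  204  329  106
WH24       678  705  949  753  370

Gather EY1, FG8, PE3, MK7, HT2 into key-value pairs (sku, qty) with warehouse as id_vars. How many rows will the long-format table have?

25

5 warehouse values × 5 melted columns = 25 rows.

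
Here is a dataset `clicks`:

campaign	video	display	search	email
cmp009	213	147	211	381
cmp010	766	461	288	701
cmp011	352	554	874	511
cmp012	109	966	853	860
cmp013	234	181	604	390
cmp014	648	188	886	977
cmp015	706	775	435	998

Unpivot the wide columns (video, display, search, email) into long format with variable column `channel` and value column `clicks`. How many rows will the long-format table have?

7 campaign values × 4 melted columns = 28 rows.

28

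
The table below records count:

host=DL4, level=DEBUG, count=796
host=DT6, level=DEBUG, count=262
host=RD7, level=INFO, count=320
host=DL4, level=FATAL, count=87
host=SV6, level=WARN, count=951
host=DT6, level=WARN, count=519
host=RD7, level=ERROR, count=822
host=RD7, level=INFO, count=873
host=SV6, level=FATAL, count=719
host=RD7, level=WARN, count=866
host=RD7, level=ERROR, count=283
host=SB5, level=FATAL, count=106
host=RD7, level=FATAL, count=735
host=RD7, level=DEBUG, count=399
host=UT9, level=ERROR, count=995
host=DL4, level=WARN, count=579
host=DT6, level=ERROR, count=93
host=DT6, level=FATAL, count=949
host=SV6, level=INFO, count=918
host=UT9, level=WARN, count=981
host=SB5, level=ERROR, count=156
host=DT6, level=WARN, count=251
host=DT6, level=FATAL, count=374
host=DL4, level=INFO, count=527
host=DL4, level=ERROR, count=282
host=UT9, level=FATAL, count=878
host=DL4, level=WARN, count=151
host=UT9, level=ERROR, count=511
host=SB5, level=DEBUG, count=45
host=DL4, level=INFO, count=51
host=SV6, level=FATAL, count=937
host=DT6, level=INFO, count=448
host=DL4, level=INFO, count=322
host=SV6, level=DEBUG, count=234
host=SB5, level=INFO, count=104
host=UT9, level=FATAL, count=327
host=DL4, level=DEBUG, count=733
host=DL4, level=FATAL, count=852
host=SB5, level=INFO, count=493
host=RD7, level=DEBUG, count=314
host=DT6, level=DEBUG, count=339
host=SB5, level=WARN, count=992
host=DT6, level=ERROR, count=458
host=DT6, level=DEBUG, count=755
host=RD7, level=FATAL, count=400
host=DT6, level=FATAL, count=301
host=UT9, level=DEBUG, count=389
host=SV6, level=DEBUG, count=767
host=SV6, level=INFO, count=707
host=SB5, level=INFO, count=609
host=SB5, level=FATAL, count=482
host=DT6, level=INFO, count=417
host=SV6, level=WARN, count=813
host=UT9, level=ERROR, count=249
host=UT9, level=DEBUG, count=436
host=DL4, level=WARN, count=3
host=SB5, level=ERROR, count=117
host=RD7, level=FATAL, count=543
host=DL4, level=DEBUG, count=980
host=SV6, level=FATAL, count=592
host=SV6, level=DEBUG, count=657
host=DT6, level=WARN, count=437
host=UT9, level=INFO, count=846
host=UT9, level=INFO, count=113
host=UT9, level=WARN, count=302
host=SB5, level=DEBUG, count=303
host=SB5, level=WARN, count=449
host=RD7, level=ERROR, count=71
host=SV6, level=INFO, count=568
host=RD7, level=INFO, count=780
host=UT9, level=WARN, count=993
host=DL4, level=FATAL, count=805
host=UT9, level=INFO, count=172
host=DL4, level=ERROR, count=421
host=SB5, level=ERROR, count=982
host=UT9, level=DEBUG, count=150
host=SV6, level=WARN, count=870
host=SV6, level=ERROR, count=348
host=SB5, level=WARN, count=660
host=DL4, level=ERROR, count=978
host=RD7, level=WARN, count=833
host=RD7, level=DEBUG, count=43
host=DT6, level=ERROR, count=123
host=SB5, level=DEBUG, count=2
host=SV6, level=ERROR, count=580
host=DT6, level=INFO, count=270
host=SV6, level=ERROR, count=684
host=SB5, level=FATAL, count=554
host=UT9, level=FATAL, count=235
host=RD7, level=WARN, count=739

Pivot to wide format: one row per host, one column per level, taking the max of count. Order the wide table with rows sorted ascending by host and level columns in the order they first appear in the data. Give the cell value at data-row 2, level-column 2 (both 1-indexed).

With rows sorted ascending by host, row 2 is host=DT6. level columns in first-appearance order: DEBUG, INFO, FATAL, WARN, ERROR; column 2 is INFO.
Long rows with host=DT6, level=INFO: max(448, 417, 270) = 448.

448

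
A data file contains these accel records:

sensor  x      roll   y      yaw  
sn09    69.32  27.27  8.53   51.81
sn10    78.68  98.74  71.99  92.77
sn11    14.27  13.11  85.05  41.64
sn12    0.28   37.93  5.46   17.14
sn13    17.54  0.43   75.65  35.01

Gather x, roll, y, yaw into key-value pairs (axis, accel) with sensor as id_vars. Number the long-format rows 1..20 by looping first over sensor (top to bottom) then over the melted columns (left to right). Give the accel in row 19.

20 rows total (5 × 4). Row 19: index ⌊(19-1)/4⌋ = 4 into sensor → sn13; (19-1) mod 4 = 2 into the melted columns → y.
So row 19 is (sn13, y, 75.65); accel = 75.65.

75.65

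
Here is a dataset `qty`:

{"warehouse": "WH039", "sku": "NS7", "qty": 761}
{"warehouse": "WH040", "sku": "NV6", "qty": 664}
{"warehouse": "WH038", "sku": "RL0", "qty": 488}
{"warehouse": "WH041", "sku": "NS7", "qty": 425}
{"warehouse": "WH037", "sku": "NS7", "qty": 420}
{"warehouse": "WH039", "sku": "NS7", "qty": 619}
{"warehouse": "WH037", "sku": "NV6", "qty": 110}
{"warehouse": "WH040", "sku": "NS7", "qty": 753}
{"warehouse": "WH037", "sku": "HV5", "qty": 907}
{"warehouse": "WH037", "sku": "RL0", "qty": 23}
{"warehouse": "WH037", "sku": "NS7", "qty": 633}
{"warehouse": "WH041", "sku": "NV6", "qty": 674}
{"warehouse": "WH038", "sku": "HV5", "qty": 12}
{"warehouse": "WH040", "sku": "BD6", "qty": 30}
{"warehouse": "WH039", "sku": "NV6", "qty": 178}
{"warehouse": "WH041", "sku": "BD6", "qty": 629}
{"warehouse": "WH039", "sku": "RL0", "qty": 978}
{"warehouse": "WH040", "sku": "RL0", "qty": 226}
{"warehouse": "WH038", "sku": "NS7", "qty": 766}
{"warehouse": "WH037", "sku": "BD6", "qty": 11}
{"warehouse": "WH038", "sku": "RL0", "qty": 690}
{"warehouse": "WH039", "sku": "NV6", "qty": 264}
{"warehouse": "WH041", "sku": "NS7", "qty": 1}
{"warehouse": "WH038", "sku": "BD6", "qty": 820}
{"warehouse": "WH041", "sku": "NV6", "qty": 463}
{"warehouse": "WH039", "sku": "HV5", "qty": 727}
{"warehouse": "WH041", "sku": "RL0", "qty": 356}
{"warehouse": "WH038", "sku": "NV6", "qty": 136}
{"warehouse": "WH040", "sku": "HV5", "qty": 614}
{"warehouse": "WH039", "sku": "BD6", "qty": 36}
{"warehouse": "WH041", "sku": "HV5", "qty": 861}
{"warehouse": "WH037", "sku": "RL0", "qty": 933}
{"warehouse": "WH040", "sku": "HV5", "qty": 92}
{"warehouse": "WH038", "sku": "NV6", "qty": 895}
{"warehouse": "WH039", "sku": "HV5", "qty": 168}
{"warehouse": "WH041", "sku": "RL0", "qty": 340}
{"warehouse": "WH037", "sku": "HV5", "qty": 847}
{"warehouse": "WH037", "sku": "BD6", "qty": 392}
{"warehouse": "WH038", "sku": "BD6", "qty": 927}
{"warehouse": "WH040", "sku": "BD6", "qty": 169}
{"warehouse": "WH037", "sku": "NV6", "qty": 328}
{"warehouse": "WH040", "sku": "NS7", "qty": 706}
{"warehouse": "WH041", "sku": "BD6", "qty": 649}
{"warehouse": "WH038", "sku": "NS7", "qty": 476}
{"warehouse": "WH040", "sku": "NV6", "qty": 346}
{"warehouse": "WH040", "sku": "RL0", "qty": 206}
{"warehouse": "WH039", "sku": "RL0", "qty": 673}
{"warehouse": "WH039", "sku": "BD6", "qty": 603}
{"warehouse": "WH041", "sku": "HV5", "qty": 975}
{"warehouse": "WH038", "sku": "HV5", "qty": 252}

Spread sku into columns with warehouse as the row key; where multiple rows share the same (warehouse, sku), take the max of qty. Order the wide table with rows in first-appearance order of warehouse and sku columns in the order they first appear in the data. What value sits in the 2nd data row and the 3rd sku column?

With rows in first-appearance order of warehouse, row 2 is warehouse=WH040. sku columns in first-appearance order: NS7, NV6, RL0, HV5, BD6; column 3 is RL0.
Long rows with warehouse=WH040, sku=RL0: max(226, 206) = 226.

226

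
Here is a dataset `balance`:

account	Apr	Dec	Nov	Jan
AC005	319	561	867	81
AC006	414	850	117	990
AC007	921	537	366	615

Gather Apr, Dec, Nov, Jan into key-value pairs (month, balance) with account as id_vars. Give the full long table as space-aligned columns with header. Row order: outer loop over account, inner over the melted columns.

account  month  balance
AC005    Apr    319    
AC005    Dec    561    
AC005    Nov    867    
AC005    Jan    81     
AC006    Apr    414    
AC006    Dec    850    
AC006    Nov    117    
AC006    Jan    990    
AC007    Apr    921    
AC007    Dec    537    
AC007    Nov    366    
AC007    Jan    615    

Each (account, column) pair becomes one row: 3 × 4 = 12 rows.
For example, (AC005, Apr) → balance=319.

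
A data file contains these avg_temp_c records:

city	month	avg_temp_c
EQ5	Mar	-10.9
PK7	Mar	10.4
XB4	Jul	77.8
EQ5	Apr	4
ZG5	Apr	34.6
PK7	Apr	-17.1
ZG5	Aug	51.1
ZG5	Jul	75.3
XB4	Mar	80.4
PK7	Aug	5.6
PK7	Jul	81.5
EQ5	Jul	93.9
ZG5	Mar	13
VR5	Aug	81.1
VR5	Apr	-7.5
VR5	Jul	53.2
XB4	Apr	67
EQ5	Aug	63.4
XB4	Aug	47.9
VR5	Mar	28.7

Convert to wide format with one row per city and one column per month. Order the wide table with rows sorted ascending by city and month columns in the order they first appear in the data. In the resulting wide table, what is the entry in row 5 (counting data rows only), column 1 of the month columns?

With rows sorted ascending by city, row 5 is city=ZG5. month columns in first-appearance order: Mar, Jul, Apr, Aug; column 1 is Mar.
Long rows with city=ZG5, month=Mar: avg_temp_c = 13.

13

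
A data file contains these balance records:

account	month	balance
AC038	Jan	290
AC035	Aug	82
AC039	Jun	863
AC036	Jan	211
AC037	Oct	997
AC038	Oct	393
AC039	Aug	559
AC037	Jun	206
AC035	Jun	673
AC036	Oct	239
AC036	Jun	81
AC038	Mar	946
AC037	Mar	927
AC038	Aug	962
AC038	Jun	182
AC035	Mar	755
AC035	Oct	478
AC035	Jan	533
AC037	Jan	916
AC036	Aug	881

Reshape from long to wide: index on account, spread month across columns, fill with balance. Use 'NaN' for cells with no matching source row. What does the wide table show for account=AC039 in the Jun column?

The long row with account=AC039, month=Jun has balance=863.

863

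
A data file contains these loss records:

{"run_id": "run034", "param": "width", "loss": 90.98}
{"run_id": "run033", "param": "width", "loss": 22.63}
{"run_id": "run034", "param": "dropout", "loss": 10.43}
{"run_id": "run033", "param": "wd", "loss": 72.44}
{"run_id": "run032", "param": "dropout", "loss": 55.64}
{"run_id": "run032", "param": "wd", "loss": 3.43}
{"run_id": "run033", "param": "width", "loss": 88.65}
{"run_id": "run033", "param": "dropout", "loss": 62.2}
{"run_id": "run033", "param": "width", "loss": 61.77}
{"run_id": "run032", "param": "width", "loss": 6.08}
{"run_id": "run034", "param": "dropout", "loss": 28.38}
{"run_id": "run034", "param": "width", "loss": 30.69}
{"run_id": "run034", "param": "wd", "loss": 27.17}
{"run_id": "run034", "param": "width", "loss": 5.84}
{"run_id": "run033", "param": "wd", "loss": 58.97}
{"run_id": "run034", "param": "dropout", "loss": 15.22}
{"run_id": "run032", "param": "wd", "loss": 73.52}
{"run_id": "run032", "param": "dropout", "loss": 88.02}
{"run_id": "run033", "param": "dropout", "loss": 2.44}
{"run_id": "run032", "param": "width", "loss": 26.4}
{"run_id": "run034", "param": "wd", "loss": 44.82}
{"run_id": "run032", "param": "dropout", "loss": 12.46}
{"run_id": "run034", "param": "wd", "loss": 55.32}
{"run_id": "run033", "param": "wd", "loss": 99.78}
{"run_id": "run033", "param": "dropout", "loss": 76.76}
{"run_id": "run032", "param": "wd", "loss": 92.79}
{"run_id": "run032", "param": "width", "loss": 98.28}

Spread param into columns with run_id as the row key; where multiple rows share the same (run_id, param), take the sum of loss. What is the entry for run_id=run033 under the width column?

Rows with run_id=run033 and param=width: loss values are 22.63, 88.65, 61.77.
22.63 + 88.65 + 61.77 = 173.05.

173.05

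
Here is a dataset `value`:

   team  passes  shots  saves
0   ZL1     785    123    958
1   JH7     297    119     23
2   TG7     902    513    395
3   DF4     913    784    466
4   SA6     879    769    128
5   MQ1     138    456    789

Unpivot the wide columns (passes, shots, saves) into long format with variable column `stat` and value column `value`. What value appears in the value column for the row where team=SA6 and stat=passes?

Unpivoting turns each (team, wide-column) pair into one long row.
The wide cell at row SA6, column passes holds 879, so the long row (SA6, passes) has value=879.

879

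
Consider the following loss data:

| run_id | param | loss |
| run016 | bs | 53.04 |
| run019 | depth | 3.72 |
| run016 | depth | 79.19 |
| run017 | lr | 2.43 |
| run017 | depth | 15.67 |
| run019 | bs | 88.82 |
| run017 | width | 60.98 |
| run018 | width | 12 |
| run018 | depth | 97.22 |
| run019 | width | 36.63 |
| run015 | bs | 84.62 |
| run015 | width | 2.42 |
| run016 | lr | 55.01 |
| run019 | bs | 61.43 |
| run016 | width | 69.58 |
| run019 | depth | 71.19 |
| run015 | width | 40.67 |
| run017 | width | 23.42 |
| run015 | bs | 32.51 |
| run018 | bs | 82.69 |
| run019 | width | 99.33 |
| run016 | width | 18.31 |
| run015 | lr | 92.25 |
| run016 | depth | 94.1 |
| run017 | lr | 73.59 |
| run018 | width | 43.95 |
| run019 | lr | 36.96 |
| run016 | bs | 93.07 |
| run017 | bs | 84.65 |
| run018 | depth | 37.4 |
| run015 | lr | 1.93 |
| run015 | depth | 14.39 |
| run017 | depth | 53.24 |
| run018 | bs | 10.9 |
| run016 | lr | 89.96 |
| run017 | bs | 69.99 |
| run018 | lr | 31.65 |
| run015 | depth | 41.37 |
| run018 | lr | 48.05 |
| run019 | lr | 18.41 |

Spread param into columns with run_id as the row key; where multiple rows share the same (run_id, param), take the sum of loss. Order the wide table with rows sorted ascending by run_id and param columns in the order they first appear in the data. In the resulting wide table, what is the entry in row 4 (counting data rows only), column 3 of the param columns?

With rows sorted ascending by run_id, row 4 is run_id=run018. param columns in first-appearance order: bs, depth, lr, width; column 3 is lr.
Long rows with run_id=run018, param=lr: 31.65 + 48.05 = 79.70.

79.70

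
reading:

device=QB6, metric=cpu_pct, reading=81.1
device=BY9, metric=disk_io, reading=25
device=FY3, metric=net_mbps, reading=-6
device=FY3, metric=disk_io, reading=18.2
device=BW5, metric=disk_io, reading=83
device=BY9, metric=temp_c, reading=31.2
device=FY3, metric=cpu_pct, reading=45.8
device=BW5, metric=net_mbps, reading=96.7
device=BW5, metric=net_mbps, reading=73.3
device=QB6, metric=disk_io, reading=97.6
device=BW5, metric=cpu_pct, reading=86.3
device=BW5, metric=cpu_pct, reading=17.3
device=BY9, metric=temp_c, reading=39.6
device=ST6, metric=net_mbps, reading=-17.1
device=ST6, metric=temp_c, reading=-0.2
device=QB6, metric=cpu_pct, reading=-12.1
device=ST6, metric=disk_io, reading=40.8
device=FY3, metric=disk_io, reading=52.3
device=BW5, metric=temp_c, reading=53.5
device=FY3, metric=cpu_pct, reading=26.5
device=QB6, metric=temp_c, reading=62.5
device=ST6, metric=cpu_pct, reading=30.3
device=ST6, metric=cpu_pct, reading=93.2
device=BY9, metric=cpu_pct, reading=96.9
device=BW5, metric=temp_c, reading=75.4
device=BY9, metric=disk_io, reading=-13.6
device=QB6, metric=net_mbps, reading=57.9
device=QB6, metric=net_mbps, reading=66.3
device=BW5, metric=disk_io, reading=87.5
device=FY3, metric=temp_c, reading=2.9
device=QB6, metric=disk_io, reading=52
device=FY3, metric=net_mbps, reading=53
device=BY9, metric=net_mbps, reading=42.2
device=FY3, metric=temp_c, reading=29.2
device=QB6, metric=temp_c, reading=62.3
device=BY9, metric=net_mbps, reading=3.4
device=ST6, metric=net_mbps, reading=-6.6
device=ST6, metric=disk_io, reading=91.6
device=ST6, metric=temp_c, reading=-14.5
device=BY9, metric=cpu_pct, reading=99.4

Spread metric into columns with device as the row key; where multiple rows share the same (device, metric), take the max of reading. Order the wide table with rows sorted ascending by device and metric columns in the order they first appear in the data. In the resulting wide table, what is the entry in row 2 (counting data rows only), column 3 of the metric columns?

With rows sorted ascending by device, row 2 is device=BY9. metric columns in first-appearance order: cpu_pct, disk_io, net_mbps, temp_c; column 3 is net_mbps.
Long rows with device=BY9, metric=net_mbps: max(42.2, 3.4) = 42.2.

42.2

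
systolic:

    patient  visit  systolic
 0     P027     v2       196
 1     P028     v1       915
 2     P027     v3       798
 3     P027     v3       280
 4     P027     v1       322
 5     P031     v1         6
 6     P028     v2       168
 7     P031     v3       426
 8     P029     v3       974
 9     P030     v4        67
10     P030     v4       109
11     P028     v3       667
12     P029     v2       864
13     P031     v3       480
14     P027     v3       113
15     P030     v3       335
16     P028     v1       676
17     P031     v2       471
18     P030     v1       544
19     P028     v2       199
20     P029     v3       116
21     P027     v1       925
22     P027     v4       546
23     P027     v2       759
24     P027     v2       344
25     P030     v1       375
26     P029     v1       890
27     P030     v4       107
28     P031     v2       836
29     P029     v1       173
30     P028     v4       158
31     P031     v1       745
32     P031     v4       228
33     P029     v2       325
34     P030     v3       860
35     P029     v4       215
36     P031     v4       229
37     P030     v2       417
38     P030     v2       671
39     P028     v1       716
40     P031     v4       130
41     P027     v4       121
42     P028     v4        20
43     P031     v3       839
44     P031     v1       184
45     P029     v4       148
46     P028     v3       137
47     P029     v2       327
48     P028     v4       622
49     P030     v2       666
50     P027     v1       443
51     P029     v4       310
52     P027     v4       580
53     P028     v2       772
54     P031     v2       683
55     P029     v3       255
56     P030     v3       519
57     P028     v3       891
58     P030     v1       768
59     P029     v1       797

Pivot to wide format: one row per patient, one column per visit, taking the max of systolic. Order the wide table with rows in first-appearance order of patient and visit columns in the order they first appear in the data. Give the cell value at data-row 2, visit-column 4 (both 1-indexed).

With rows in first-appearance order of patient, row 2 is patient=P028. visit columns in first-appearance order: v2, v1, v3, v4; column 4 is v4.
Long rows with patient=P028, visit=v4: max(158, 20, 622) = 622.

622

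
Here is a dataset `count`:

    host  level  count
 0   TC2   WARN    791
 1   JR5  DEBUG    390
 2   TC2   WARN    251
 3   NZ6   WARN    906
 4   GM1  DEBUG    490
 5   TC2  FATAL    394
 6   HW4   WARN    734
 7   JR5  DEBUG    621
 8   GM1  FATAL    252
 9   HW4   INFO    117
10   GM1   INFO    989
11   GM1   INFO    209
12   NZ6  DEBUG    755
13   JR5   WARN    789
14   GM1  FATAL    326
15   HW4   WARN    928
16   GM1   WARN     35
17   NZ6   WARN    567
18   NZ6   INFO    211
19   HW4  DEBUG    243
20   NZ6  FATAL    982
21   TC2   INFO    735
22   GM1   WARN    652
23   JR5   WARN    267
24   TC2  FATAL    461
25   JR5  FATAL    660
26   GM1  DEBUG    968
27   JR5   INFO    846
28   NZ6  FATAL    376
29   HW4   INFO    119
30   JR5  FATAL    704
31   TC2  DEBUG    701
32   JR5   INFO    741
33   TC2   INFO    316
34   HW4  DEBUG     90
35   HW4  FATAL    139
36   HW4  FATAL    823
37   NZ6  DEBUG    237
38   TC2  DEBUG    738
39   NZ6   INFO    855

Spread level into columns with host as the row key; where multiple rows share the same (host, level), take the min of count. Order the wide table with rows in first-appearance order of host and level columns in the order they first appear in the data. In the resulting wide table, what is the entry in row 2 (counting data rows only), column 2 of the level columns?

390

With rows in first-appearance order of host, row 2 is host=JR5. level columns in first-appearance order: WARN, DEBUG, FATAL, INFO; column 2 is DEBUG.
Long rows with host=JR5, level=DEBUG: min(390, 621) = 390.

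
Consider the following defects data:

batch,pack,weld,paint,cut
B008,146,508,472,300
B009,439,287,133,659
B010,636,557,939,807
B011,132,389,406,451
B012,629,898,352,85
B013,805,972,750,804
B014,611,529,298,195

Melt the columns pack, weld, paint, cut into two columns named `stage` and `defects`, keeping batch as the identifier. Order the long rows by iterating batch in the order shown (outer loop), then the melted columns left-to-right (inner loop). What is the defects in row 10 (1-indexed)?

28 rows total (7 × 4). Row 10: index ⌊(10-1)/4⌋ = 2 into batch → B010; (10-1) mod 4 = 1 into the melted columns → weld.
So row 10 is (B010, weld, 557); defects = 557.

557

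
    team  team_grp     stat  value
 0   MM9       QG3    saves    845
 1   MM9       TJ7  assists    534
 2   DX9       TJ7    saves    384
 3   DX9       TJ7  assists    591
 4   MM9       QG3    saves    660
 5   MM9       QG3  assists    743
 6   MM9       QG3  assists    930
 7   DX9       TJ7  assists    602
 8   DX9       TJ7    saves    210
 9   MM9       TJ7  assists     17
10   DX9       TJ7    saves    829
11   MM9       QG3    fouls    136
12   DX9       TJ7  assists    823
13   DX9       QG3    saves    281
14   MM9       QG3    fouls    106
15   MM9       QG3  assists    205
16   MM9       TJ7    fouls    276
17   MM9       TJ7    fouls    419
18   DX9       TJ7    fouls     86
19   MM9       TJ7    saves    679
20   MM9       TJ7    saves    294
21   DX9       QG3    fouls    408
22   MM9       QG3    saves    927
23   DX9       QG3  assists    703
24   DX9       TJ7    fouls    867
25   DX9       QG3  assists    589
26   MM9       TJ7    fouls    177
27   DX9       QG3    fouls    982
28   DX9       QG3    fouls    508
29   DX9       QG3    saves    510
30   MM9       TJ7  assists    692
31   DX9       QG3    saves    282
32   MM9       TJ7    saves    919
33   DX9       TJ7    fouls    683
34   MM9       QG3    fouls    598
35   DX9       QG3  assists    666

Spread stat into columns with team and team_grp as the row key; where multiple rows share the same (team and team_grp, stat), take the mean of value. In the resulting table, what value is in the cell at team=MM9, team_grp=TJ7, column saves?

630.67

Rows with team=MM9, team_grp=TJ7 and stat=saves: value values are 679, 294, 919.
(679 + 294 + 919) / 3 = 630.67.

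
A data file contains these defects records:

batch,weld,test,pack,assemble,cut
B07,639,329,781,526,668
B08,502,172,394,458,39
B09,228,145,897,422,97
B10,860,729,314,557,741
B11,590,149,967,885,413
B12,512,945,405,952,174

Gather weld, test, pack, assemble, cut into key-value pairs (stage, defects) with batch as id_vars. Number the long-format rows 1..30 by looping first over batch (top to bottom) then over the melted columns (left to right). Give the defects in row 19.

30 rows total (6 × 5). Row 19: index ⌊(19-1)/5⌋ = 3 into batch → B10; (19-1) mod 5 = 3 into the melted columns → assemble.
So row 19 is (B10, assemble, 557); defects = 557.

557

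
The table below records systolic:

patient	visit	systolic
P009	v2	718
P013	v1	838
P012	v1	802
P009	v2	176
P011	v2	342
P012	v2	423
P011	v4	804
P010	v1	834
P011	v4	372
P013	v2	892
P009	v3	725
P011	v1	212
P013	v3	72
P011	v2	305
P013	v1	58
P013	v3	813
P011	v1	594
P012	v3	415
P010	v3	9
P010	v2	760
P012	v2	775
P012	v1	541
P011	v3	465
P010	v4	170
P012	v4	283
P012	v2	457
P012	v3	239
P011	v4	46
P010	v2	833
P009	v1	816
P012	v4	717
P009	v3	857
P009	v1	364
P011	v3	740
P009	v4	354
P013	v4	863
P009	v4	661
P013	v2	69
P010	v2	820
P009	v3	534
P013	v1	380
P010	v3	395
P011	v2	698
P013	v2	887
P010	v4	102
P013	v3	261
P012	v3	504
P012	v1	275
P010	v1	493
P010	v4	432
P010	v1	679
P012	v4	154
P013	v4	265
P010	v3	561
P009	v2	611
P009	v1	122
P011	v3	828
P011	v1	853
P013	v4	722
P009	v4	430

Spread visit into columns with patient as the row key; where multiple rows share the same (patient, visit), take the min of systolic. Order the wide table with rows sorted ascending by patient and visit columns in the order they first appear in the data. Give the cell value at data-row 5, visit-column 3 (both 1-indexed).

265

With rows sorted ascending by patient, row 5 is patient=P013. visit columns in first-appearance order: v2, v1, v4, v3; column 3 is v4.
Long rows with patient=P013, visit=v4: min(863, 265, 722) = 265.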